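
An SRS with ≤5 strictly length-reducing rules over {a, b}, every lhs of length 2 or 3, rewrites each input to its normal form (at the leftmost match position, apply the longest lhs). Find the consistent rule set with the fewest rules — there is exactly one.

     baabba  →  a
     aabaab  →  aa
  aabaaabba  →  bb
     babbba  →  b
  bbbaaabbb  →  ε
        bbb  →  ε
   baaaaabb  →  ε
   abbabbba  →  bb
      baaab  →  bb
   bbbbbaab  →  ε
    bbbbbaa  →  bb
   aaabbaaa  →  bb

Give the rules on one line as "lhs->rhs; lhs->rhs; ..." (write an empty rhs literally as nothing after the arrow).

ab->; abb->bb; ba->b; bbb->

  | baabba => babba => bbba => a
  | aabaab => aaab => aa
  | aabaaabba => aaaabba => aaabba => aabba => abba => bba => bb
  | babbba => bbbba => ba => b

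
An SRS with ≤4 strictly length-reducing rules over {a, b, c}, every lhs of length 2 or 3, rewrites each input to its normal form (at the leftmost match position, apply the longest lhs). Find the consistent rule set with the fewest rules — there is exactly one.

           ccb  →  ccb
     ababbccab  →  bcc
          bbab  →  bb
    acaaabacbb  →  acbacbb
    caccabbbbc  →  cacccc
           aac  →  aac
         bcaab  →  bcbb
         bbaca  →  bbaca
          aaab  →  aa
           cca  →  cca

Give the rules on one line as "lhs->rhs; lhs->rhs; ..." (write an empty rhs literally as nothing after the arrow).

  | ccb
  | ababbccab => abbccab => bccab => bcc
  | bbab => bb
  | acaaabacbb => acbabacbb => acbacbb

ab->; bbb->c; caa->cb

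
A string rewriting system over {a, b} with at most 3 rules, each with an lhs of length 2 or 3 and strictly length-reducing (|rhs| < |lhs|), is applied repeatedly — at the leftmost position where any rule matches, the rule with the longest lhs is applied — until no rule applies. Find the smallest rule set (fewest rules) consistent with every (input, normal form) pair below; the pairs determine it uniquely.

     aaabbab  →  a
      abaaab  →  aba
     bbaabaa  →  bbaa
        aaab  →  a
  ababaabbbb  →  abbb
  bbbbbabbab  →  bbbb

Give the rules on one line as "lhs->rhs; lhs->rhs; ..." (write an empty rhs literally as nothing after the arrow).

  | aaabbab => abab => a
  | abaaab => aba
  | bbaabaa => bbaa
  | aaab => a

aab->; bab->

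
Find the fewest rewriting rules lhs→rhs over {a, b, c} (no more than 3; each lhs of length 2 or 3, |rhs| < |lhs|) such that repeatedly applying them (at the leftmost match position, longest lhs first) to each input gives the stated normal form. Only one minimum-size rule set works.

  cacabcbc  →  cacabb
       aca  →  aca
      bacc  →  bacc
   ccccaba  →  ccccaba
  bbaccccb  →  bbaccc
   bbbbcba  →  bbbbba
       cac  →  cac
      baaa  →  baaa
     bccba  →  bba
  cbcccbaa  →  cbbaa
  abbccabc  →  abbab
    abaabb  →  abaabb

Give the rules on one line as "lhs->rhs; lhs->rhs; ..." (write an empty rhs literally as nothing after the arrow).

bc->b; ccb->c

  | cacabcbc => cacabbc => cacabb
  | aca
  | bacc
  | ccccaba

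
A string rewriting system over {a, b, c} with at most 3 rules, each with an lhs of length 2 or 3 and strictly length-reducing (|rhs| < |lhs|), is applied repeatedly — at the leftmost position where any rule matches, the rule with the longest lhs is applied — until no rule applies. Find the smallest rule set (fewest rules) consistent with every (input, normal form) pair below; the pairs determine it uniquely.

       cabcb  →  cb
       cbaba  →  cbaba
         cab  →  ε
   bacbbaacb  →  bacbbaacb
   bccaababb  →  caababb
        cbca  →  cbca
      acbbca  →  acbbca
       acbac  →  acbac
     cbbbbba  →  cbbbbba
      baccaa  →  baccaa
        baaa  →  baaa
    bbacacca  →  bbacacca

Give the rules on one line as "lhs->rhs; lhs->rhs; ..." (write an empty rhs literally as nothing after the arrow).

  | cabcb => cb
  | cbaba
  | cab => ε
  | bacbbaacb

bcc->c; cab->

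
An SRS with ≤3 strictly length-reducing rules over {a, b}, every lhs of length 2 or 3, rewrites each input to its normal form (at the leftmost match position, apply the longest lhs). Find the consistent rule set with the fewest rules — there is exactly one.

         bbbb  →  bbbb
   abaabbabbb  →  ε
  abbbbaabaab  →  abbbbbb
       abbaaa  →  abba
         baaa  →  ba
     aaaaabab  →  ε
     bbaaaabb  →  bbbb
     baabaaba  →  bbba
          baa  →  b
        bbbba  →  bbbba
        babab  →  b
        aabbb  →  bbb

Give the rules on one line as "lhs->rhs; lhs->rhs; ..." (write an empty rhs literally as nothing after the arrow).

aa->; bab->a

  | bbbb
  | abaabbabbb => abbbabbb => abbabb => abab => aa => ε
  | abbbbaabaab => abbbbbaab => abbbbbb
  | abbaaa => abba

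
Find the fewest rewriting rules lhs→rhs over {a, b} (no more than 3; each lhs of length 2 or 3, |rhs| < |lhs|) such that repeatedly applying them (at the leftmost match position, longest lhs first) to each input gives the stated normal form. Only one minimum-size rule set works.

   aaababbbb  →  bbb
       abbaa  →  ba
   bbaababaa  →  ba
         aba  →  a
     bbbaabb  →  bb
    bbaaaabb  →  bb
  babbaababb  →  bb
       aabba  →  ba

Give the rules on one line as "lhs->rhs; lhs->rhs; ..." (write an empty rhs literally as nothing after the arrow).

aa->a; ab->; bba->ba

  | aaababbbb => aababbbb => ababbbb => abbbb => bbb
  | abbaa => baa => ba
  | bbaababaa => baababaa => bababaa => babaa => baa => ba
  | aba => a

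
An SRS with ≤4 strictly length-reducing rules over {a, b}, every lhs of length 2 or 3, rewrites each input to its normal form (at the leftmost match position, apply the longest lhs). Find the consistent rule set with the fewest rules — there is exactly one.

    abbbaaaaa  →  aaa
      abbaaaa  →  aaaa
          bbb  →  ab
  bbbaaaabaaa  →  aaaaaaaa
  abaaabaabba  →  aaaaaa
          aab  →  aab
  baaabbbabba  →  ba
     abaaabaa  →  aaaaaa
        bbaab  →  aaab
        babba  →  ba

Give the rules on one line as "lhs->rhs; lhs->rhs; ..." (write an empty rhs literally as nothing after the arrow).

aba->aa; abb->; baa->; bb->a

  | abbbaaaaa => baaaaa => aaa
  | abbaaaa => aaaa
  | bbb => ab
  | bbbaaaabaaa => abaaaabaaa => aaaaabaaa => aaaaaaaa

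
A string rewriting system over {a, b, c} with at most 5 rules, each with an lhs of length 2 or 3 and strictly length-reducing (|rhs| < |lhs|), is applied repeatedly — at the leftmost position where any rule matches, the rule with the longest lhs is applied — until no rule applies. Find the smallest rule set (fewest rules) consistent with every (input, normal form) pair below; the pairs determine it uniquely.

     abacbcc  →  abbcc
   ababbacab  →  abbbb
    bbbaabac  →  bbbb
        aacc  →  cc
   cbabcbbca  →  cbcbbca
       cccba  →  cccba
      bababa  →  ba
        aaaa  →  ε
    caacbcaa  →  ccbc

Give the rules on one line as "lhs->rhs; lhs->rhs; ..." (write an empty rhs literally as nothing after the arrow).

aa->; ac->; aca->b; bab->b

  | abacbcc => abbcc
  | ababbacab => abbacab => abbbb
  | bbbaabac => bbbbac => bbbb
  | aacc => cc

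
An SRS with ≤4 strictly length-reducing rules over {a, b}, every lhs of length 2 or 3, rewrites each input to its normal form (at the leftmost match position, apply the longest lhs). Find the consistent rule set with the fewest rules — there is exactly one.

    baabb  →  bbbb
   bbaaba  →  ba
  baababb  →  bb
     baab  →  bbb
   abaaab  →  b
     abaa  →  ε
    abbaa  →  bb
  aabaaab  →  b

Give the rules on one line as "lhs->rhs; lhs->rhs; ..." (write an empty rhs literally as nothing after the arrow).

aa->b; ab->; aba->ab; bba->ba

  | baabb => bbbb
  | bbaaba => baaba => bbba => bba => ba
  | baababb => bbbabb => bbabb => babb => bb
  | baab => bbb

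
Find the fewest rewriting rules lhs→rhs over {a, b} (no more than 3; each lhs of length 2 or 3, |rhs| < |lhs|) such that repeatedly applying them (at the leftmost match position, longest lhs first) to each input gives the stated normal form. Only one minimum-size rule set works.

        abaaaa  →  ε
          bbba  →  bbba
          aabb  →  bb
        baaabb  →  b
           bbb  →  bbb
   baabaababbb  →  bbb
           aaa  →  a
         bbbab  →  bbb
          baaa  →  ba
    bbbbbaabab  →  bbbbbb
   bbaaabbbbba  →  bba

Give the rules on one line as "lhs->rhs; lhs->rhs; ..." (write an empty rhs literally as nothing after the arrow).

aa->; ab->; abb->ab

  | abaaaa => aaaa => aa => ε
  | bbba
  | aabb => bb
  | baaabb => babb => bab => b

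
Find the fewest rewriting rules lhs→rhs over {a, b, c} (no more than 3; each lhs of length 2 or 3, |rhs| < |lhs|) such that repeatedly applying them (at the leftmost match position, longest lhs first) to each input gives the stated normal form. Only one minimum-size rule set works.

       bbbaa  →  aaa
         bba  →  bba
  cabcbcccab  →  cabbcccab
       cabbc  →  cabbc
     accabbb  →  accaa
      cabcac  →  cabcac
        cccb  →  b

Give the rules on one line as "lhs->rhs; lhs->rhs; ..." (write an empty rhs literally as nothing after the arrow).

bbb->a; cb->b

  | bbbaa => aaa
  | bba
  | cabcbcccab => cabbcccab
  | cabbc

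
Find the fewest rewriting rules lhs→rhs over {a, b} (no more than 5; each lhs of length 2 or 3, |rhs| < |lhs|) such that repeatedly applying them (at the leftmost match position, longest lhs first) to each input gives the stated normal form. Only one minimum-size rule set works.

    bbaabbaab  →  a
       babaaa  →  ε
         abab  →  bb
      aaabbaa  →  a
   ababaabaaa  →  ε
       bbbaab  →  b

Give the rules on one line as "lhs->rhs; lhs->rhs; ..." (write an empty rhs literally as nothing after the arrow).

aa->b; ab->a; ba->; bab->

  | bbaabbaab => babbaab => baab => ab => a
  | babaaa => aaa => ba => ε
  | abab => aab => bb
  | aaabbaa => babbaa => baa => a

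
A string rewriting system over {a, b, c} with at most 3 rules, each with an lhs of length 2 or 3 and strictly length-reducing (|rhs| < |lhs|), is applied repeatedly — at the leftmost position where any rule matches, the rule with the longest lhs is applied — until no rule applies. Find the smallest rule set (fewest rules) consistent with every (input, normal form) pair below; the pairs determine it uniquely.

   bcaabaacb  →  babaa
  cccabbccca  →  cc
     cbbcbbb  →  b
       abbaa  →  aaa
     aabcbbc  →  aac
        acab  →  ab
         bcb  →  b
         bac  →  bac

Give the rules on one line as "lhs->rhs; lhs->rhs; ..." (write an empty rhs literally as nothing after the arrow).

  | bcaabaacb => babaacb => babaa
  | cccabbccca => ccbbccca => cbccca => ccca => cc
  | cbbcbbb => bcbbb => bbb => b
  | abbaa => aaa

bb->; ca->; cb->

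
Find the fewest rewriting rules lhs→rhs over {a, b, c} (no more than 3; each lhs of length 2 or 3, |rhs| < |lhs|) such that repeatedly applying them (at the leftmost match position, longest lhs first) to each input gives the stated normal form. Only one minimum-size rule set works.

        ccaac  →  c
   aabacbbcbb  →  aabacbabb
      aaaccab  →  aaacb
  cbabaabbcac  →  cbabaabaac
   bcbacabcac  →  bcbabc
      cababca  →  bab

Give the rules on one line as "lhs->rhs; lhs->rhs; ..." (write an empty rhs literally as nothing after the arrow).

  | ccaac => cac => c
  | aabacbbcbb => aabacbabb
  | aaaccab => aaacb
  | cbabaabbcac => cbabaabaac

bbc->ba; ca->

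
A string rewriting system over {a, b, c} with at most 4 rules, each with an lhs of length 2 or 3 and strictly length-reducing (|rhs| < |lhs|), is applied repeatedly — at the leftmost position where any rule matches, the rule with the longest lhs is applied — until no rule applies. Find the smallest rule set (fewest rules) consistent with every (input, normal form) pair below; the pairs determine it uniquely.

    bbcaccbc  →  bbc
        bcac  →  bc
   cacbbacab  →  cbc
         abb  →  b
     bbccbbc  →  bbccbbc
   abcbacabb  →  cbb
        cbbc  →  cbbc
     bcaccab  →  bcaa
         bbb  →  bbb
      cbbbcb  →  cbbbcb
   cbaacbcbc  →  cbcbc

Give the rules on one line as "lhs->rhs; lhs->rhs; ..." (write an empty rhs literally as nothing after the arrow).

ab->; ac->; acc->aa; bba->b

  | bbcaccbc => bbcaabc => bbcac => bbc
  | bcac => bc
  | cacbbacab => cbbacab => cbcab => cbc
  | abb => b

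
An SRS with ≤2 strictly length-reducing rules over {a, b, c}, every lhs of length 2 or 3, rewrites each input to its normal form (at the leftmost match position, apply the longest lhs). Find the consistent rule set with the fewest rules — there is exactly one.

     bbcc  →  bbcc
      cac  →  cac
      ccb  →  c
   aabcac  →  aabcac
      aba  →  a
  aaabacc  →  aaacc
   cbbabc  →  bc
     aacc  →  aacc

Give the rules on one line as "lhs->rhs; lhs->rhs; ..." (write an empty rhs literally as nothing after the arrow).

ba->; cb->

  | bbcc
  | cac
  | ccb => c
  | aabcac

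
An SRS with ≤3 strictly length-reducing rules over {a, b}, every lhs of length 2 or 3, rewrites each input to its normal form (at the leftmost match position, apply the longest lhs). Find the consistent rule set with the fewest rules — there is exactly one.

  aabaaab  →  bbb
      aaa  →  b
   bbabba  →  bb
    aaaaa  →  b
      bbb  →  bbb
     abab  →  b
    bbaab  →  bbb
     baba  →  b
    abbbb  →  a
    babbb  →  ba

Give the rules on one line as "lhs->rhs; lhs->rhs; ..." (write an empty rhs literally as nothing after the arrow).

aa->; aaa->b; ab->a

  | aabaaab => baaab => bbb
  | aaa => b
  | bbabba => bbaba => bbaa => bb
  | aaaaa => baa => b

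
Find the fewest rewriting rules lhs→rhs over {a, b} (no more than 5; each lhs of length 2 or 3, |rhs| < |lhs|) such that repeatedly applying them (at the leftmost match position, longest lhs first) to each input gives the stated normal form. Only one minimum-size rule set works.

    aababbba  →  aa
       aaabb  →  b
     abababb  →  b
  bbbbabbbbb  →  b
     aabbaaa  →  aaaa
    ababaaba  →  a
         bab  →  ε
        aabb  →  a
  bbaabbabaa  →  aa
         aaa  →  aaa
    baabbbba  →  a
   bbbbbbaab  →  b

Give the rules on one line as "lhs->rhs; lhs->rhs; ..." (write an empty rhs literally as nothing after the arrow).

  | aababbba => babbba => abbba => bba => aa
  | aaabb => abb => b
  | abababb => ababb => abb => b
  | bbbbabbbbb => abbabbbbb => babbbbb => abbbbb => bbbb => abb => b

aab->b; ab->; ba->a; bb->a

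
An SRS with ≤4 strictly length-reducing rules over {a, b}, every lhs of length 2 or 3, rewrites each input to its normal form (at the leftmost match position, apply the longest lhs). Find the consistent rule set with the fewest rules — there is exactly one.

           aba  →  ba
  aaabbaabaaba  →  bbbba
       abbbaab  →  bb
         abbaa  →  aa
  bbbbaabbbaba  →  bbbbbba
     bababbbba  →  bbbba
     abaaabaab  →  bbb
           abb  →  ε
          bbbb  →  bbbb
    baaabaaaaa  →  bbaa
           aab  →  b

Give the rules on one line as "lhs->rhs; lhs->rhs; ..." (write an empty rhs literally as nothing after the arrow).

aaa->; ab->b; abb->

  | aba => ba
  | aaabbaabaaba => bbaabaaba => bbabaaba => bbbaaba => bbbaba => bbbba
  | abbbaab => baab => bab => bb
  | abbaa => aa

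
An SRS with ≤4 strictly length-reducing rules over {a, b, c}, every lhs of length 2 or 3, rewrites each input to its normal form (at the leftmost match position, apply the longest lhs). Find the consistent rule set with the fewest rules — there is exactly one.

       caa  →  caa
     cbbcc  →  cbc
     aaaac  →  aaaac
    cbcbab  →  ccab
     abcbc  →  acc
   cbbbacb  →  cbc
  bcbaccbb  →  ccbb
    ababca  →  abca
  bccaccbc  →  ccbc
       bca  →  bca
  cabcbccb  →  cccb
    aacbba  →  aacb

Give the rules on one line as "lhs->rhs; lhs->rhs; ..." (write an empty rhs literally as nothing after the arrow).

ba->; bcb->c; bcc->c; cac->c

  | caa
  | cbbcc => cbc
  | aaaac
  | cbcbab => ccab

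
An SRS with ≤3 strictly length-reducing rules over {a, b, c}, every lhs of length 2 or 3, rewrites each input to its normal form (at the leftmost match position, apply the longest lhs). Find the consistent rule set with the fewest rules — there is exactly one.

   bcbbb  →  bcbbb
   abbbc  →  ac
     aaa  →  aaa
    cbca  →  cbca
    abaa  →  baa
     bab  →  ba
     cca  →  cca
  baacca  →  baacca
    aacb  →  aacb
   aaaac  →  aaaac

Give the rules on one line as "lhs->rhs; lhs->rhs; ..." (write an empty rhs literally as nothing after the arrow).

ab->a; aba->ba

  | bcbbb
  | abbbc => abbc => abc => ac
  | aaa
  | cbca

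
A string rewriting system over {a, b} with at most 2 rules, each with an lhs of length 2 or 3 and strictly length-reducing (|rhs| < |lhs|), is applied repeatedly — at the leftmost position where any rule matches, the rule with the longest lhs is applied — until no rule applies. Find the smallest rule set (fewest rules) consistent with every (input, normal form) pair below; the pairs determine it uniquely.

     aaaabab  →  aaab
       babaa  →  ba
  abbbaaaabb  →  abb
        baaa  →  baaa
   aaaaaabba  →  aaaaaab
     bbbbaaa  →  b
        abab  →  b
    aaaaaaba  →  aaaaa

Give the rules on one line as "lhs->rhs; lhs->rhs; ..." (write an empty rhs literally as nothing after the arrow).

aba->; bba->b

  | aaaabab => aaab
  | babaa => ba
  | abbbaaaabb => abbaaabb => abaabb => abb
  | baaa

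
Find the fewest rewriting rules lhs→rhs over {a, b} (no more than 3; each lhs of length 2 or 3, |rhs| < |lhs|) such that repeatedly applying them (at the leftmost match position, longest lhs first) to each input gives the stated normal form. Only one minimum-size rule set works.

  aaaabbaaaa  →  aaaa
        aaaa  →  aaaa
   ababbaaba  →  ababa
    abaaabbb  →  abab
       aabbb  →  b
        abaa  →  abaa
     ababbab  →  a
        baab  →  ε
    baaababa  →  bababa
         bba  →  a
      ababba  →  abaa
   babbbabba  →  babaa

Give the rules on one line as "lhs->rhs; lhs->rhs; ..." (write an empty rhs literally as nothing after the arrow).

  | aaaabbaaaa => aabbaaaa => bbaaaa => aaaa
  | aaaa
  | ababbaaba => abaaaba => ababa
  | abaaabbb => ababbb => abab

aab->b; bb->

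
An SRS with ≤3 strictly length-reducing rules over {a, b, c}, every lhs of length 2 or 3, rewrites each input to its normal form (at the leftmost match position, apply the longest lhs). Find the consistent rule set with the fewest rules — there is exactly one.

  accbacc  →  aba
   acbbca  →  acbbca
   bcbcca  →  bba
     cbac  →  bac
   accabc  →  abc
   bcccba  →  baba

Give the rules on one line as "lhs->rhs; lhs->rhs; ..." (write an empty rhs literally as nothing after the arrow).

aa->a; cba->ba; cc->a

  | accbacc => aabacc => abacc => abaa => aba
  | acbbca
  | bcbcca => bcbaa => bbaa => bba
  | cbac => bac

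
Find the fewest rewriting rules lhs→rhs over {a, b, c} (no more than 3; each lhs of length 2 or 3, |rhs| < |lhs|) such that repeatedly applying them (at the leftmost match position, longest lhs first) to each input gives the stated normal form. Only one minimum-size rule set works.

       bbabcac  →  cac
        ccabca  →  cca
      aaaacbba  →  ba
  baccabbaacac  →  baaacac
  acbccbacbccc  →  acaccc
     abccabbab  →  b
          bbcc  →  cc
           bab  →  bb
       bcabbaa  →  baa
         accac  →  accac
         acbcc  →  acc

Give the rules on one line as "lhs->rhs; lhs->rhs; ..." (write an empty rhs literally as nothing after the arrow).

  | bbabcac => bbbcac => bbcac => bcac => cac
  | ccabca => ccbca => cca
  | aaaacbba => aaaaba => aaaba => aaba => aba => ba
  | baccabbaacac => baccbbaacac => bacbaacac => baaacac

ab->b; bc->c; cb->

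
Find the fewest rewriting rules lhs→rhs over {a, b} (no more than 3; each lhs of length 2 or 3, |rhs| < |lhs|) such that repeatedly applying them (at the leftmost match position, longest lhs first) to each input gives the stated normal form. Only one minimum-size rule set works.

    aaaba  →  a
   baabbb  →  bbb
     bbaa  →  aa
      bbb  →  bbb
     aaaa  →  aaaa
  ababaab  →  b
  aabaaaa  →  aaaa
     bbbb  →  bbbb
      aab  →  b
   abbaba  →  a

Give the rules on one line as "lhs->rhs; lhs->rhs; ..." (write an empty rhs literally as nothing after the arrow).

ab->b; ba->a

  | aaaba => aaba => aba => ba => a
  | baabbb => aabbb => abbb => bbb
  | bbaa => baa => aa
  | bbb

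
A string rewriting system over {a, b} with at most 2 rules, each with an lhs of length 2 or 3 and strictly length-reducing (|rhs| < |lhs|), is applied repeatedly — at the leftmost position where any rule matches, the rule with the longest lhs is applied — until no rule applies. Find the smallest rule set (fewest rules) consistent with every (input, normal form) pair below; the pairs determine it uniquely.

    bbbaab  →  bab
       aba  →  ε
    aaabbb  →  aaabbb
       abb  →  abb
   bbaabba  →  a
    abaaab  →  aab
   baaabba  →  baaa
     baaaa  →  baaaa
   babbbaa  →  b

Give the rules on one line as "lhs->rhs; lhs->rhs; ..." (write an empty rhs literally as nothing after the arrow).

  | bbbaab => bab
  | aba => ε
  | aaabbb
  | abb

aba->; bba->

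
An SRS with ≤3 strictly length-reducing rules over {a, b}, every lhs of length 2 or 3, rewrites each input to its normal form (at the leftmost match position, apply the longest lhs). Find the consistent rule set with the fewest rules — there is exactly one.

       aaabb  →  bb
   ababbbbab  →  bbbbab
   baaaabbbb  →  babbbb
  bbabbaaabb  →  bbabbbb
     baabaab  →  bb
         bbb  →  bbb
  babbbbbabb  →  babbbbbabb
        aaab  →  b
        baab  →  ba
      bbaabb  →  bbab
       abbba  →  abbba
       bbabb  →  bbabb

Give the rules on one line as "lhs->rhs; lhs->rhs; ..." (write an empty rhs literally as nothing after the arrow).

aaa->; aab->a; aba->

  | aaabb => bb
  | ababbbbab => bbbbab
  | baaaabbbb => babbbb
  | bbabbaaabb => bbabbbb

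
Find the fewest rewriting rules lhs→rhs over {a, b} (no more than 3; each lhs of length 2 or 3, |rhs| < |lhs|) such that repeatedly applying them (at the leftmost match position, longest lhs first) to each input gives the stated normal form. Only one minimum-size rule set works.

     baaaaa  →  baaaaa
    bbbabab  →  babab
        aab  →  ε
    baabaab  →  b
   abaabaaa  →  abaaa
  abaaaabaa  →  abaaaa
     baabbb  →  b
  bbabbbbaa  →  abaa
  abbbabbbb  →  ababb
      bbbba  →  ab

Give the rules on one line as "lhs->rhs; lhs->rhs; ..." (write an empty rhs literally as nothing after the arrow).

aab->; bba->ab; bbb->b

  | baaaaa
  | bbbabab => babab
  | aab => ε
  | baabaab => baab => b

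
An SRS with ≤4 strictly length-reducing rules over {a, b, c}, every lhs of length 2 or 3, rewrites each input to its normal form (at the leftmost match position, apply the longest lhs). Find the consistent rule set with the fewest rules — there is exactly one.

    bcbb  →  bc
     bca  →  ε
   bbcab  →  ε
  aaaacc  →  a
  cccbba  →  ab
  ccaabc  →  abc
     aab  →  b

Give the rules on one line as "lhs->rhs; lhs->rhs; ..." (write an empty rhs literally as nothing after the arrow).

aa->; bb->; ca->b; cc->a

  | bcbb => bc
  | bca => bb => ε
  | bbcab => cab => bb => ε
  | aaaacc => aacc => cc => a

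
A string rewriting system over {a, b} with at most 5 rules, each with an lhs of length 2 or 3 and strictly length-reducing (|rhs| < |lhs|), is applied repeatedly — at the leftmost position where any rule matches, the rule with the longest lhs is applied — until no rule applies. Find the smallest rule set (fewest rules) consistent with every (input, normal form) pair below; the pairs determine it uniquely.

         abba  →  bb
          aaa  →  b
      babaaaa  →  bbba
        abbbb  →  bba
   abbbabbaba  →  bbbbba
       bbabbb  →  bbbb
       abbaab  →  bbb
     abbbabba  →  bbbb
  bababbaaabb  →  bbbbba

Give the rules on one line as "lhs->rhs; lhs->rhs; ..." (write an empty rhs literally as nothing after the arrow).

aa->b; aaa->b; ab->b; abb->ba

  | abba => baa => bb
  | aaa => b
  | babaaaa => bbaaaa => bbba
  | abbbb => babb => bba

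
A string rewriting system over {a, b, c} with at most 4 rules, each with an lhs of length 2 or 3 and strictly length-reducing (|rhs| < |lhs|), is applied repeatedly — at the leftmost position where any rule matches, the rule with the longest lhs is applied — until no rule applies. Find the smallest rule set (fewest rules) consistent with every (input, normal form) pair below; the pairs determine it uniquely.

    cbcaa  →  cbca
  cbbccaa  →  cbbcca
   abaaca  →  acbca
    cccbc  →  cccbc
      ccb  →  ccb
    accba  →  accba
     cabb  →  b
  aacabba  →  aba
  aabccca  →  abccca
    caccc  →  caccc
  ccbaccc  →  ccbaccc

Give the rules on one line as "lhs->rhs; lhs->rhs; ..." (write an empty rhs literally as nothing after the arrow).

  | cbcaa => cbca
  | cbbccaa => cbbcca
  | abaaca => acbca
  | cccbc

aa->a; baa->cb; cab->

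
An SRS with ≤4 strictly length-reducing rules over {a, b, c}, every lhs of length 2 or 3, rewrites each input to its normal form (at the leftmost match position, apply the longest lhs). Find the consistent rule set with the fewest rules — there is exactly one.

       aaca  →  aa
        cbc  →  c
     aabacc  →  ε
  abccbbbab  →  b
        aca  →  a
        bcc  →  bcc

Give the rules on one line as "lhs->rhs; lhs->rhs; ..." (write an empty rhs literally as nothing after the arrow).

  | aaca => aa
  | cbc => c
  | aabacc => aacc => ac => ε
  | abccbbbab => ccbbbab => cbbab => bab => b

ab->; ac->; cb->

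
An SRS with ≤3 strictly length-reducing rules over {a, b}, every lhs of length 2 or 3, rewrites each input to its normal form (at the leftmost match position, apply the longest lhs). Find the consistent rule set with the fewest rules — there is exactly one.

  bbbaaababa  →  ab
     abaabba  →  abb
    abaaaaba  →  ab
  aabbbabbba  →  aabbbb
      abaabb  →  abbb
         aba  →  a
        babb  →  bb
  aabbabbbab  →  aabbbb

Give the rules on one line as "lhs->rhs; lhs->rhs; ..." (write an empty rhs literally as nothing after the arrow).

aaa->ab; ba->; baa->aa

  | bbbaaababa => bbaaababa => baaababa => aaababa => abbaba => abba => ab
  | abaabba => aaabba => abbba => abb
  | abaaaaba => aaaaaba => abaaba => aaaba => abba => ab
  | aabbbabbba => aabbbbba => aabbbb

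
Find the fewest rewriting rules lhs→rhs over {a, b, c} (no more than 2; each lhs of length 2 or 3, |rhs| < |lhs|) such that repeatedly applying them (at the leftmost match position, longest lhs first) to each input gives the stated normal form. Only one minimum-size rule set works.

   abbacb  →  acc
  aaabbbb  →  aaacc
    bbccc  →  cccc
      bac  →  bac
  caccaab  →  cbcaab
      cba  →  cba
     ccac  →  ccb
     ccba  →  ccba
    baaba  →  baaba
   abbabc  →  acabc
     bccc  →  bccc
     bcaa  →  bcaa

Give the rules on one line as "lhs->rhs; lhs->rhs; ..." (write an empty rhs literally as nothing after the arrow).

bb->c; cac->cb

  | abbacb => acacb => acbb => acc
  | aaabbbb => aaacbb => aaacc
  | bbccc => cccc
  | bac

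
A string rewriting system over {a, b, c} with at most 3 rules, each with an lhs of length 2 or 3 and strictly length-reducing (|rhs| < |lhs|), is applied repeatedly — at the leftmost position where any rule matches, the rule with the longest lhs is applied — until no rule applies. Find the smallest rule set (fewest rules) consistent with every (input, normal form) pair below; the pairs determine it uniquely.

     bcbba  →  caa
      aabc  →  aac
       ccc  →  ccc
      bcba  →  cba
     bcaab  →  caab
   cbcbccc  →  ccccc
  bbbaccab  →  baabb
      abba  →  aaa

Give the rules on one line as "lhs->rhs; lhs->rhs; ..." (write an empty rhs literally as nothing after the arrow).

  | bcbba => cbba => caa
  | aabc => aac
  | ccc
  | bcba => cba

bba->aa; bc->c; cca->b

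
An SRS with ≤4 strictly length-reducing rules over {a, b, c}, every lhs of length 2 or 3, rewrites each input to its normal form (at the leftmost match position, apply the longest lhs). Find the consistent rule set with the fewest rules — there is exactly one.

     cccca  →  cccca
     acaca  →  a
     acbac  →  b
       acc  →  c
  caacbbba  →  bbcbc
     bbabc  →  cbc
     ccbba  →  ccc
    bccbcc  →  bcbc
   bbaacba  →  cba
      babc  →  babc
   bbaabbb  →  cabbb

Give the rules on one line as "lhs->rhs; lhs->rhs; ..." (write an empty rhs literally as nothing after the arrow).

  | cccca
  | acaca => aca => a
  | acbac => bac => b
  | acc => c

ac->; bba->c; bcc->bc; caa->bb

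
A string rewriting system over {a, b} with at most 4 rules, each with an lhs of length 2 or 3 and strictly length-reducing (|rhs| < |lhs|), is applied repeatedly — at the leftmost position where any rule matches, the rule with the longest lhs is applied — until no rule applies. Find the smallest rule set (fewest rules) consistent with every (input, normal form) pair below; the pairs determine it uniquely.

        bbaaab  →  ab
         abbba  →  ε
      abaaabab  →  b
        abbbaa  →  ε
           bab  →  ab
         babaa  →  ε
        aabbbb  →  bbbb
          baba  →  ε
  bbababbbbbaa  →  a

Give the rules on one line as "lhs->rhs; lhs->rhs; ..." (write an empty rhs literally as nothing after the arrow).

aa->; ba->a; baa->a

  | bbaaab => baab => ab
  | abbba => abba => aba => aa => ε
  | abaaabab => aaabab => abab => aab => b
  | abbbaa => abba => aba => aa => ε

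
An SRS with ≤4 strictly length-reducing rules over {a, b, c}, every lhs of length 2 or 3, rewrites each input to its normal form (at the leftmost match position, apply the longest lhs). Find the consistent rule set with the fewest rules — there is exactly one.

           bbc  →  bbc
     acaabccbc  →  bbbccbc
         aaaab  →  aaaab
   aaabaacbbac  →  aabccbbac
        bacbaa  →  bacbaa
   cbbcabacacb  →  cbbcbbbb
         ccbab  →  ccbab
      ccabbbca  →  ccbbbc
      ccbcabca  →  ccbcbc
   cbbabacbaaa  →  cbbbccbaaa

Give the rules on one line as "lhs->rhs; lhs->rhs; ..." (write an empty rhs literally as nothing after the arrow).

  | bbc
  | acaabccbc => accbccbc => bbbccbc
  | aaaab
  | aaabaacbbac => aabcacbbac => aabccbbac

aba->bc; acc->bb; ca->c; caa->cc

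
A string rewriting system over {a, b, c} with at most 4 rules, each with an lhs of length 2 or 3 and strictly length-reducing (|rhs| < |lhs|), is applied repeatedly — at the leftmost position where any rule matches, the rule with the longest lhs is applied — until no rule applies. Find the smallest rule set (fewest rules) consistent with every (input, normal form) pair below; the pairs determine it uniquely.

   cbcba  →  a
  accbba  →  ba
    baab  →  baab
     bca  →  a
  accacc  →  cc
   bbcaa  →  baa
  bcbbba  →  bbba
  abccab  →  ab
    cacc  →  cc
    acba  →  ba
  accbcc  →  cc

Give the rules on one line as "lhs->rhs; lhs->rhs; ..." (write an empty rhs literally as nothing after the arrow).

  | cbcba => cba => a
  | accbba => cbba => ba
  | baab
  | bca => a

ac->; bc->; cb->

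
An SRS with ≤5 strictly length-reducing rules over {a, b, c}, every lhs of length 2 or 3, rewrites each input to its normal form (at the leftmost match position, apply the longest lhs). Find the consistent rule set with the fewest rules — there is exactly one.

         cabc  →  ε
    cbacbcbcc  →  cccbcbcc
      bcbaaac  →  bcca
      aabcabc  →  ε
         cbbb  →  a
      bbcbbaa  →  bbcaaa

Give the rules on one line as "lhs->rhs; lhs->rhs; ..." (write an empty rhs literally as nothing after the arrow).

  | cabc => ac => ε
  | cbacbcbcc => cccbcbcc
  | bcbaaac => bccaac => bcca
  | aabcabc => aabac => aacc => ac => ε

ac->; ba->c; cab->a; cbb->ca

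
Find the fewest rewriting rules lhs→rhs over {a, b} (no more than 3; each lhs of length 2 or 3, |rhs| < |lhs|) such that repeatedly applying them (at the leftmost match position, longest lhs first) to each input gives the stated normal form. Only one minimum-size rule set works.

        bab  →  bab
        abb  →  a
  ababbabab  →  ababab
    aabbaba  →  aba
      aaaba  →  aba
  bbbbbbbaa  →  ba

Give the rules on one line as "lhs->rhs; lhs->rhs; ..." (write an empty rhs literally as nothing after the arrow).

aa->a; bb->

  | bab
  | abb => a
  | ababbabab => abaabab => ababab
  | aabbaba => abbaba => aaba => aba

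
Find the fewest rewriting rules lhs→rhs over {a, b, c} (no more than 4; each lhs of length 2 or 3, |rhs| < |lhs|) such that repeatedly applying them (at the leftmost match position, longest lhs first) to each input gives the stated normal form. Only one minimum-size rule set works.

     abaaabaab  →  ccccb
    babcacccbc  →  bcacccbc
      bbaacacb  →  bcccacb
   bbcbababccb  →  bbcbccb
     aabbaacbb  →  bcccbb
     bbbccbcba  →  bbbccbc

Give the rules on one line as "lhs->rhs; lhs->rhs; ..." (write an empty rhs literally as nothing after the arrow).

  | abaaabaab => baaabaab => ccabaab => ccbaab => ccccb
  | babcacccbc => bcacccbc
  | bbaacacb => bcccacb
  | bbcbababccb => bbcbabccb => bbcbccb

ab->b; ba->; baa->cc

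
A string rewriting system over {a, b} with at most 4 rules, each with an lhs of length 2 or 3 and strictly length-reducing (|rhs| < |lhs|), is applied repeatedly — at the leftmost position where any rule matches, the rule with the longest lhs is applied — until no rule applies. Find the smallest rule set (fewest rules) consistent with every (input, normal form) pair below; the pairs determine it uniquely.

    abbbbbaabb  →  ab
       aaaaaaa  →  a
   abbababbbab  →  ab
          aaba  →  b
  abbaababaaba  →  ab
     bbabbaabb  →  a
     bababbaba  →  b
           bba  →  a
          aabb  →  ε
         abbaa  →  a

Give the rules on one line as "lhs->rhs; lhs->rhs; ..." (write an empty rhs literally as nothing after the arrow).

aa->; ba->b; bb->

  | abbbbbaabb => abbbaabb => abaabb => ababb => abbb => ab
  | aaaaaaa => aaaaa => aaa => a
  | abbababbbab => aababbbab => babbbab => bbbbab => bbab => ab
  | aaba => ba => b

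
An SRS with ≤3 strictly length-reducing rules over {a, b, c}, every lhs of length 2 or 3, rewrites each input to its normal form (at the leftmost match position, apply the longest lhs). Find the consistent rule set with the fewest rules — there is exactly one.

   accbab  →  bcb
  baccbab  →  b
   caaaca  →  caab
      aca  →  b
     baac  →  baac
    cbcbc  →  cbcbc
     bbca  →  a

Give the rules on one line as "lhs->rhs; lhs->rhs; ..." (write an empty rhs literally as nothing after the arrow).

  | accbab => acacb => bcb
  | baccbab => bacacb => bbcb => b
  | caaaca => caab
  | aca => b

aca->b; bbc->; cba->ac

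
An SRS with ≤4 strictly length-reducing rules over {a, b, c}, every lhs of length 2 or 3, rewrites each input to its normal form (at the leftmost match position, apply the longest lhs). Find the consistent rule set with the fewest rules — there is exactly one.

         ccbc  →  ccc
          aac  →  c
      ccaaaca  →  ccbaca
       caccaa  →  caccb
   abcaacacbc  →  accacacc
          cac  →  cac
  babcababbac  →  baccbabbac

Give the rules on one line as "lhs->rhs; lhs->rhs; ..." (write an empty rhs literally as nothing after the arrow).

  | ccbc => ccc
  | aac => bc => c
  | ccaaaca => ccbaca
  | caccaa => caccb

aa->b; bc->c; bca->cc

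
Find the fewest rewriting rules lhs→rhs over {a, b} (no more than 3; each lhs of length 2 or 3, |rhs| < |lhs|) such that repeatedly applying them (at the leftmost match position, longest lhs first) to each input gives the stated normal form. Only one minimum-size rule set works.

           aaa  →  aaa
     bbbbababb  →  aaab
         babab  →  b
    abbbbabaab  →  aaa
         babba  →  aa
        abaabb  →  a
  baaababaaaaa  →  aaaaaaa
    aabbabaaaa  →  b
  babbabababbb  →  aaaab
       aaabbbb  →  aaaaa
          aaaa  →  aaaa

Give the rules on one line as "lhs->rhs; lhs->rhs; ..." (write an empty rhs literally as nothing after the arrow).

  | aaa
  | bbbbababb => abbababb => aaababb => aabbb => aaab
  | babab => bab => b
  | abbbbabaab => aabbabaab => aaaabaab => aaabab => aabb => aaa

aba->b; ba->; bb->a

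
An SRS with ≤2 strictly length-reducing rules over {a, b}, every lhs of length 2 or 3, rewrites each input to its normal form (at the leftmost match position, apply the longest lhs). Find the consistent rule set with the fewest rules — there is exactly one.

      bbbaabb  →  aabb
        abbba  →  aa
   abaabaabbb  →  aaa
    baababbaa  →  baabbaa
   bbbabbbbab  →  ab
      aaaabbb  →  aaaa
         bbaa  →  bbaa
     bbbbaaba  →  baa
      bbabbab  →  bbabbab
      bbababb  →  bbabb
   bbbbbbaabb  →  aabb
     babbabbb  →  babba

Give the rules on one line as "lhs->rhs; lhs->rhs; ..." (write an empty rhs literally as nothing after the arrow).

  | bbbaabb => aabb
  | abbba => aa
  | abaabaabbb => aabaabbb => aaabbb => aaa
  | baababbaa => baabbaa

aba->a; bbb->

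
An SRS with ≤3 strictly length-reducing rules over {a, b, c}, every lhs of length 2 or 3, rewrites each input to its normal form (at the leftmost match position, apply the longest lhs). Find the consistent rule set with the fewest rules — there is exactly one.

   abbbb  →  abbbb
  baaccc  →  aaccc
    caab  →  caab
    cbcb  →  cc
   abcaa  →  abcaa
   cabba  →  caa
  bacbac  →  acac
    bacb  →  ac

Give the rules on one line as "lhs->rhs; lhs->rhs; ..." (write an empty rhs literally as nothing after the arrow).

ba->a; cb->c

  | abbbb
  | baaccc => aaccc
  | caab
  | cbcb => ccb => cc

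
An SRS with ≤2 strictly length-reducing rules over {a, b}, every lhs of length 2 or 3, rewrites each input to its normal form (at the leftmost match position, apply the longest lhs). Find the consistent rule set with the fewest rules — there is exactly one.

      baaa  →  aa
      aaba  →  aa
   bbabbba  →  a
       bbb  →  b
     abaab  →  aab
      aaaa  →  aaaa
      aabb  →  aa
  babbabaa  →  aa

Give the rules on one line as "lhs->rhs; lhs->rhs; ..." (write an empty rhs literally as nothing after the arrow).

  | baaa => aa
  | aaba => aa
  | bbabbba => abbba => aba => a
  | bbb => b

ba->; bb->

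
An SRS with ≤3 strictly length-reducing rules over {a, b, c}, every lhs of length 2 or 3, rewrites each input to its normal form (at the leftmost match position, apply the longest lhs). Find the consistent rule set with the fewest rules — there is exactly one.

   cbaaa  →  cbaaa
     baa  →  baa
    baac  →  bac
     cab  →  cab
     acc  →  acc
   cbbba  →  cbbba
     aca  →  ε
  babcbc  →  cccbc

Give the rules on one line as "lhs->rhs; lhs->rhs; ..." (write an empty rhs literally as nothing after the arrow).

aac->ac; aca->; bab->cc

  | cbaaa
  | baa
  | baac => bac
  | cab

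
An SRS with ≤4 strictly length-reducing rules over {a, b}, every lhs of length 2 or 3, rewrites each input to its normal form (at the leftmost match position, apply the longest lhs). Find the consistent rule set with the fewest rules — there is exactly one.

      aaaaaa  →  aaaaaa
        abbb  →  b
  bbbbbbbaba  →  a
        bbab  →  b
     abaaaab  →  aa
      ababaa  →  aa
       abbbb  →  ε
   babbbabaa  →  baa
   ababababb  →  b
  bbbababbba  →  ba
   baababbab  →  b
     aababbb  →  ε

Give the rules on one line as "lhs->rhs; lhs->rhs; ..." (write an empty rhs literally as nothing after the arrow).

  | aaaaaa
  | abbb => bbb => b
  | bbbbbbbaba => bbbbbaba => bbbaba => baba => bba => a
  | bbab => ab => b

aab->ba; ab->b; bb->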